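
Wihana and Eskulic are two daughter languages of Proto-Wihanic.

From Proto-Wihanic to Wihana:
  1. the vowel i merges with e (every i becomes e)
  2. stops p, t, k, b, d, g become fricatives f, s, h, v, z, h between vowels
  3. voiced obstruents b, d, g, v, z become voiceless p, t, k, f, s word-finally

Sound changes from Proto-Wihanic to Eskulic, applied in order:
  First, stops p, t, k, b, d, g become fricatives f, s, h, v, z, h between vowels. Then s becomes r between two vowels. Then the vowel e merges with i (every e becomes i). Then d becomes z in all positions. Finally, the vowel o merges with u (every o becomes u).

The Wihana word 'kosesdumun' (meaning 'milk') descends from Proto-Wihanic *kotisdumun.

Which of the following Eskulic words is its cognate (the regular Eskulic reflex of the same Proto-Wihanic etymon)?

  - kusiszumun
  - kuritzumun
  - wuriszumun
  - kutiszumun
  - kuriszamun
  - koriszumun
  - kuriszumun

Eskulic: *kotisdumun > kosisdumun > korisdumun > koriszumun > kuriszumun  (by intervocalic lenition, rhotacism, unconditioned shift, vowel merger)

kuriszumun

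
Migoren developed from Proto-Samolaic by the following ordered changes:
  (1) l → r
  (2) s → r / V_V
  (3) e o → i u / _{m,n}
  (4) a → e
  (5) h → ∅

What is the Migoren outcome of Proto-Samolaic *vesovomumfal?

verovumumfer

Migoren: *vesovomumfal
  vesovomumfal → vesovomumfar   [unconditioned shift]
  vesovomumfar → verovomumfar   [rhotacism]
  verovomumfar → verovumumfar   [pre-nasal raising]
  verovumumfar → verovumumfer   [vowel merger]
  verovumumfer (rule 5 does not apply)
  giving Migoren verovumumfer.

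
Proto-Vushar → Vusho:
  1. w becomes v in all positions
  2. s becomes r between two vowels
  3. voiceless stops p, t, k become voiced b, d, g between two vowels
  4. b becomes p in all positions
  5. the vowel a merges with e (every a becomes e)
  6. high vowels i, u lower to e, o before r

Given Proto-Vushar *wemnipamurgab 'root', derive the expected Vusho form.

Vusho: *wemnipamurgab
  wemnipamurgab → vemnipamurgab   [unconditioned shift]
  vemnipamurgab (rule 2 does not apply)
  vemnipamurgab → vemnibamurgab   [intervocalic voicing]
  vemnibamurgab → vemnipamurgap   [unconditioned shift]
  vemnipamurgap → vemnipemurgep   [vowel merger]
  vemnipemurgep → vemnipemorgep   [pre-rhotic lowering]
  giving Vusho vemnipemorgep.

vemnipemorgep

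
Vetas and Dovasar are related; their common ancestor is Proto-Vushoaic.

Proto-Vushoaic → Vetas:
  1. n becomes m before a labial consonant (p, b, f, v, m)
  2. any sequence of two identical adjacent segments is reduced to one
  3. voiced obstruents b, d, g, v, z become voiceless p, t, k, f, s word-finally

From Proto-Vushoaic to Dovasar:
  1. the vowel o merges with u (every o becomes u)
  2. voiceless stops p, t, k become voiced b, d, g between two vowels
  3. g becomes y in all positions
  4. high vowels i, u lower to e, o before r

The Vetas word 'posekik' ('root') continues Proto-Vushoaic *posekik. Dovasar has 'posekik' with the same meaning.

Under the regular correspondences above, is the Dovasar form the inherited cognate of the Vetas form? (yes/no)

Derive the expected Dovasar reflex of *posekik:
Dovasar: start from *posekik.
  rule 1 (vowel merger): posekik → pusekik
  rule 2 (intervocalic voicing): pusekik → pusegik
  rule 3 (unconditioned shift): pusegik → puseyik
  rule 4: no change — puseyik
  ⇒ Dovasar puseyik
The regular Dovasar reflex would be 'puseyik', but the attested form is 'posekik'. The correspondence is irregular, so they are not cognates (the Dovasar form has a different source).

no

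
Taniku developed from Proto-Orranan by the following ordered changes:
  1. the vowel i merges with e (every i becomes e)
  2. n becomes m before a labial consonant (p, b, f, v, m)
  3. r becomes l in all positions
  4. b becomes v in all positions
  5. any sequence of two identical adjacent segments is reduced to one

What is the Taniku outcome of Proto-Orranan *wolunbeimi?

wolumveme

Taniku: start from *wolunbeimi.
  rule 1 (vowel merger): wolunbeimi → wolunbeeme
  rule 2 (nasal place assimilation): wolunbeeme → wolumbeeme
  rule 3: no change — wolumbeeme
  rule 4 (unconditioned shift): wolumbeeme → wolumveeme
  rule 5 (degemination): wolumveeme → wolumveme
  ⇒ Taniku wolumveme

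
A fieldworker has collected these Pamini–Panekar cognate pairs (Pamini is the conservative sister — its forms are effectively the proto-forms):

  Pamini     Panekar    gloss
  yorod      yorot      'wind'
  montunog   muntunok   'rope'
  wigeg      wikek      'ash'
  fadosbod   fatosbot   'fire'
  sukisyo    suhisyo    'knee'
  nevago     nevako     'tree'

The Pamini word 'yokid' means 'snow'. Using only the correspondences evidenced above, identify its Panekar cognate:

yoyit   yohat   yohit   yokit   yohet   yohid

sukisyo ~ suhisyo — Pamini k corresponds to Panekar h between vowels (before a front vowel).
yorod ~ yorot, fadosbod ~ fatosbot — Pamini d corresponds to Panekar t word-finally.
Applying these to Pamini 'yokid':
  yokid → yohid   (k→h between vowels (before a front vowel))
  yohid → yohit   (d→t word-finally)
So the Panekar cognate is 'yohit'.

yohit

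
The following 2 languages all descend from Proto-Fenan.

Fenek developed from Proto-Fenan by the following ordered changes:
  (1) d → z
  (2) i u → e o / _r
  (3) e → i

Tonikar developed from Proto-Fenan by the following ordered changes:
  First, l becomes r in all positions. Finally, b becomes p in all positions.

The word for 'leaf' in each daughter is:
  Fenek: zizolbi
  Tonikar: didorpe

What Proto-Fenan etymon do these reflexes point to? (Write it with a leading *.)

*didolbe

Position 6: Fenek has b, Tonikar has p. Fenek preserves b here (none of its changes turn any other segment into b), so the proto-segment is *b.
Position 3: Fenek has z, Tonikar has d. Tonikar preserves d here (none of its changes turn any other segment into d), so the proto-segment is *d.
Verify the candidate proto-form against each daughter:
Fenek: start from *didolbe.
  rule 1 (unconditioned shift): didolbe → zizolbe
  rule 2: no change — zizolbe
  rule 3 (vowel merger): zizolbe → zizolbi
  ⇒ Fenek zizolbi
Tonikar: *didolbe > didorbe > didorpe  (by unconditioned shift, unconditioned shift)
No other proto-form is consistent with every reflex, so the reconstruction is *didolbe.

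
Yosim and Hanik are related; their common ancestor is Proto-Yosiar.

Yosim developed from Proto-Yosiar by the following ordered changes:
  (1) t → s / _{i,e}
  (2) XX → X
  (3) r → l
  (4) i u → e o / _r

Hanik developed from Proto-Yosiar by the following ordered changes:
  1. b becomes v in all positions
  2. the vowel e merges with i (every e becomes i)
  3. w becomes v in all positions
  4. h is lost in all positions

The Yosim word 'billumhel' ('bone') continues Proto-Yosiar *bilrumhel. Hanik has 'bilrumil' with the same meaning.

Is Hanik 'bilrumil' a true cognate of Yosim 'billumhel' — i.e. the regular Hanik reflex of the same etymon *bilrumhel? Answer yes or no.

no

Derive the expected Hanik reflex of *bilrumhel:
Hanik: start from *bilrumhel.
  rule 1 (unconditioned shift): bilrumhel → vilrumhel
  rule 2 (vowel merger): vilrumhel → vilrumhil
  rule 3: no change — vilrumhil
  rule 4 (h-loss): vilrumhil → vilrumil
  ⇒ Hanik vilrumil
The regular Hanik reflex would be 'vilrumil', but the attested form is 'bilrumil'. The correspondence is irregular, so they are not cognates (the Hanik form has a different source).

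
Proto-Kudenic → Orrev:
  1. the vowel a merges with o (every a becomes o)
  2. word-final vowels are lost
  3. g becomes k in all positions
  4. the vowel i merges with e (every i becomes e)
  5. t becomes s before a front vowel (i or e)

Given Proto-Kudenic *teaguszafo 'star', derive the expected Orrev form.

Orrev: start from *teaguszafo.
  rule 1 (vowel merger): teaguszafo → teoguszofo
  rule 2 (apocope): teoguszofo → teoguszof
  rule 3 (unconditioned shift): teoguszof → teokuszof
  rule 4: no change — teokuszof
  rule 5 (palatalisation): teokuszof → seokuszof
  ⇒ Orrev seokuszof

seokuszof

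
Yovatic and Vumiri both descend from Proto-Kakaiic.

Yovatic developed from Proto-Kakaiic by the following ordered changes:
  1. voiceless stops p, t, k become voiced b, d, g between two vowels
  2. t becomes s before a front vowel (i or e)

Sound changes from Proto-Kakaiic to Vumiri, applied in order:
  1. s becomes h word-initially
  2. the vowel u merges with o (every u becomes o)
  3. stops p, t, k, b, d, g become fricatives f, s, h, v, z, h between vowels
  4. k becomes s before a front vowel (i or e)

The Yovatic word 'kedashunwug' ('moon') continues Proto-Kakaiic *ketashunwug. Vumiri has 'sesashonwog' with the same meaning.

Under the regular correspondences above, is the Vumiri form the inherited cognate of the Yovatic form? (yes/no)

yes

Derive the expected Vumiri reflex of *ketashunwug:
Vumiri: *ketashunwug
  ketashunwug (rule 1 does not apply)
  ketashunwug → ketashonwog   [vowel merger]
  ketashonwog → kesashonwog   [intervocalic lenition]
  kesashonwog → sesashonwog   [palatalisation]
  giving Vumiri sesashonwog.
Vumiri 'sesashonwog' matches the regular reflex exactly, so the pair is cognate.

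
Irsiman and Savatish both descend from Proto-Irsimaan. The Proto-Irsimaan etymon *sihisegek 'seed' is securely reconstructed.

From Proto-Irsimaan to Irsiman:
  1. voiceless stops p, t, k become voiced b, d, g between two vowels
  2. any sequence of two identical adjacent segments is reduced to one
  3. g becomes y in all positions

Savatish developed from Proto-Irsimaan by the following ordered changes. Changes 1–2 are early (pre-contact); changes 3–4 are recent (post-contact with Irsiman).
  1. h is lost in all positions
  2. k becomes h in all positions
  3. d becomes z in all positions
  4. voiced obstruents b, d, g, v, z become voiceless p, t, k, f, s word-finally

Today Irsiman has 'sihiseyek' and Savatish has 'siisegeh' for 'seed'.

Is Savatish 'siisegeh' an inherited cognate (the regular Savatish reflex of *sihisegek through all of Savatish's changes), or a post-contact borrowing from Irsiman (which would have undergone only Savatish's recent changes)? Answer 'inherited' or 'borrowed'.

inherited

If inherited, *sihisegek would pass through all of Savatish's changes:
Savatish: *sihisegek
  sihisegek → siisegek   [h-loss]
  siisegek → siisegeh   [unconditioned shift]
  siisegeh (rule 3 does not apply)
  siisegeh (rule 4 does not apply)
  giving Savatish siisegeh.
If borrowed from Irsiman 'sihiseyek' after the early changes, it would undergo only the recent ones:
  rule 3 (unconditioned shift): no change (sihiseyek)
  rule 4 (final devoicing): no change (sihiseyek)
  ⇒ as a loan: sihiseyek
Savatish 'siisegeh' matches the inherited outcome exactly, so it is an inherited cognate, not a loan.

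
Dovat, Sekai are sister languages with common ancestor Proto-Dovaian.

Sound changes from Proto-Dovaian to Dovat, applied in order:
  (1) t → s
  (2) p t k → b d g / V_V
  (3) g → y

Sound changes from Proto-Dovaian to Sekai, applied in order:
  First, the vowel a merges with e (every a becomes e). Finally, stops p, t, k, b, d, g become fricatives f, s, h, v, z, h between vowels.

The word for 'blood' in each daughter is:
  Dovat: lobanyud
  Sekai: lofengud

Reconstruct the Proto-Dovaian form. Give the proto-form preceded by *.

*lopangud

Position 4: Dovat has a, Sekai has e. Dovat preserves a here (none of its changes turn any other segment into a), so the proto-segment is *a.
Position 6: Dovat has y, Sekai has g. Sekai preserves g here (none of its changes turn any other segment into g), so the proto-segment is *g.
Continuing position by position gives *lopangud; check it forward:
Dovat: *lopangud
  lopangud (rule 1 does not apply)
  lopangud → lobangud   [intervocalic voicing]
  lobangud → lobanyud   [unconditioned shift]
  giving Dovat lobanyud.
Sekai: start from *lopangud.
  rule 1 (vowel merger): lopangud → lopengud
  rule 2 (intervocalic lenition): lopengud → lofengud
  ⇒ Sekai lofengud
Only *lopangud yields all of Dovat lobanyud, Sekai lofengud.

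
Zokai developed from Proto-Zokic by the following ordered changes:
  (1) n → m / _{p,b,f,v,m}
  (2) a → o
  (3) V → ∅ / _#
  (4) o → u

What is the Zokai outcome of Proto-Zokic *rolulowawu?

rululuwuw

Zokai: *rolulowawu
  rolulowawu (rule 1 does not apply)
  rolulowawu → rolulowowu   [vowel merger]
  rolulowowu → rolulowow   [apocope]
  rolulowow → rululuwuw   [vowel merger]
  giving Zokai rululuwuw.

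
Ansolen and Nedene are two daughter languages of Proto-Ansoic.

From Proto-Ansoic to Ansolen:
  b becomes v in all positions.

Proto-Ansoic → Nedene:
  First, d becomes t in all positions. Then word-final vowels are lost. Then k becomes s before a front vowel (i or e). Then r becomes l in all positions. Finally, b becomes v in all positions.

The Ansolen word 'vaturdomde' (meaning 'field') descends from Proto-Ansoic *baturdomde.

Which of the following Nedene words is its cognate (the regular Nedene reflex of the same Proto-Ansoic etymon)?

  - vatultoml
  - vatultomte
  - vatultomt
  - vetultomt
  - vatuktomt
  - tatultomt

vatultomt

Nedene: *baturdomde > baturtomte > baturtomt > batultomt > vatultomt  (by unconditioned shift, apocope, unconditioned shift, unconditioned shift)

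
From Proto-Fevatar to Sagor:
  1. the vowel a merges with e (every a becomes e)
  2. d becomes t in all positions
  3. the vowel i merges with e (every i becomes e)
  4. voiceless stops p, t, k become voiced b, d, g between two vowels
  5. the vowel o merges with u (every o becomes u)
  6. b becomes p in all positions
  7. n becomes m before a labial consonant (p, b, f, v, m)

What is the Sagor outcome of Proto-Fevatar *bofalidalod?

Sagor: *bofalidalod
  bofalidalod → bofelidelod   [vowel merger]
  bofelidelod → bofelitelot   [unconditioned shift]
  bofelitelot → bofeletelot   [vowel merger]
  bofeletelot → bofeledelot   [intervocalic voicing]
  bofeledelot → bufeledelut   [vowel merger]
  bufeledelut → pufeledelut   [unconditioned shift]
  pufeledelut (rule 7 does not apply)
  giving Sagor pufeledelut.

pufeledelut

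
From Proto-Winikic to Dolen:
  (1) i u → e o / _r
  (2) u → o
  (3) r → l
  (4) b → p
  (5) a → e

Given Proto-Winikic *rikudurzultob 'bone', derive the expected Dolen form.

likodolzoltop

Dolen: *rikudurzultob > rikudorzultob > rikodorzoltob > likodolzoltob > likodolzoltop  (by pre-rhotic lowering, vowel merger, unconditioned shift, unconditioned shift)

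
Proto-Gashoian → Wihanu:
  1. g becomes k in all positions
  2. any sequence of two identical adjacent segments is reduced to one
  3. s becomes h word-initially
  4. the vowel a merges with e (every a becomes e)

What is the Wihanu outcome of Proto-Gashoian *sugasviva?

Wihanu: *sugasviva > sukasviva > hukasviva > hukesvive  (by unconditioned shift, debuccalisation, vowel merger)

hukesvive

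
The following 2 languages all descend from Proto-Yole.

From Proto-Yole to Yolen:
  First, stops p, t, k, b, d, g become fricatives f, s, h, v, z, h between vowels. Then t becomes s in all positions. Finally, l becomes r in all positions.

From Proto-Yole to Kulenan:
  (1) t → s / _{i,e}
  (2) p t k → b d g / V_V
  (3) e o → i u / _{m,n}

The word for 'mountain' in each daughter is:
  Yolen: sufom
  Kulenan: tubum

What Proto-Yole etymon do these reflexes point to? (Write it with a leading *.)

*tupom

Position 4: Yolen has o, Kulenan has u. Yolen preserves o here (none of its changes turn any other segment into o), so the proto-segment is *o.
Position 1: Yolen has s, Kulenan has t. Kulenan preserves t here (none of its changes turn any other segment into t), so the proto-segment is *t.
Verify the candidate proto-form against each daughter:
Yolen: *tupom > tufom > sufom  (by intervocalic lenition, unconditioned shift)
Kulenan: *tupom > tubom > tubum  (by intervocalic voicing, pre-nasal raising)
No other proto-form is consistent with every reflex, so the reconstruction is *tupom.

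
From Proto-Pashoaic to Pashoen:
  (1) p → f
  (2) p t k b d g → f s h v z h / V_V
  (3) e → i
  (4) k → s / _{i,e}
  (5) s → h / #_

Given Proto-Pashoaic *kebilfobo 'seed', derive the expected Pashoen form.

Pashoen: *kebilfobo > kevilfovo > kivilfovo > sivilfovo > hivilfovo  (by intervocalic lenition, vowel merger, palatalisation, debuccalisation)

hivilfovo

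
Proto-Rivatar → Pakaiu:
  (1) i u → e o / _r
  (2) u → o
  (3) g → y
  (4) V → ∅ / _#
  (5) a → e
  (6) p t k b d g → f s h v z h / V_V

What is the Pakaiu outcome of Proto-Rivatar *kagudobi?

Pakaiu: *kagudobi > kagodobi > kayodobi > kayodob > keyodob > keyozob  (by vowel merger, unconditioned shift, apocope, vowel merger, intervocalic lenition)

keyozob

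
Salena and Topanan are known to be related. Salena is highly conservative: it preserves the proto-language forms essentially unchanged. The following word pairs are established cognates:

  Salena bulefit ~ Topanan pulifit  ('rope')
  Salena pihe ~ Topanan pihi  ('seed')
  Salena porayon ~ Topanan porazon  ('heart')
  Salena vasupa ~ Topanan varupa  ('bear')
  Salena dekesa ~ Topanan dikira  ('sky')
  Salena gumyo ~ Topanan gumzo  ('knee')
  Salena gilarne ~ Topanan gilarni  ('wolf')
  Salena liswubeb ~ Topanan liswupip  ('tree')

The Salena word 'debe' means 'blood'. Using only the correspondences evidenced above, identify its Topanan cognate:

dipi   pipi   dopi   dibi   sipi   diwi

liswubeb ~ liswupip — Salena e corresponds to Topanan i after a consonant, before a labial obstruent.
liswubeb ~ liswupip — Salena b corresponds to Topanan p between vowels (before a front vowel).
pihe ~ pihi, gilarne ~ gilarni — Salena e corresponds to Topanan i word-finally.
Applying these to Salena 'debe':
  debe → dibe   (e→i after a consonant, before a labial obstruent)
  dibe → dipe   (b→p between vowels (before a front vowel))
  dipe → dipi   (e→i word-finally)
So the Topanan cognate is 'dipi'.

dipi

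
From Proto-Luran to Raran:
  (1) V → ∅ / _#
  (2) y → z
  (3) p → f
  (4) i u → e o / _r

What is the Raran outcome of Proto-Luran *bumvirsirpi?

bumverserf

Raran: start from *bumvirsirpi.
  rule 1 (apocope): bumvirsirpi → bumvirsirp
  rule 2: no change — bumvirsirp
  rule 3 (unconditioned shift): bumvirsirp → bumvirsirf
  rule 4 (pre-rhotic lowering): bumvirsirf → bumverserf
  ⇒ Raran bumverserf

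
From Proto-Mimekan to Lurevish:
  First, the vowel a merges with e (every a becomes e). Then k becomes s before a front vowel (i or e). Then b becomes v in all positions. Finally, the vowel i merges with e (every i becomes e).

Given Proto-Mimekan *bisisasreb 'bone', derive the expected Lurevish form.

Lurevish: *bisisasreb
  bisisasreb → bisisesreb   [vowel merger]
  bisisesreb (rule 2 does not apply)
  bisisesreb → visisesrev   [unconditioned shift]
  visisesrev → vesesesrev   [vowel merger]
  giving Lurevish vesesesrev.

vesesesrev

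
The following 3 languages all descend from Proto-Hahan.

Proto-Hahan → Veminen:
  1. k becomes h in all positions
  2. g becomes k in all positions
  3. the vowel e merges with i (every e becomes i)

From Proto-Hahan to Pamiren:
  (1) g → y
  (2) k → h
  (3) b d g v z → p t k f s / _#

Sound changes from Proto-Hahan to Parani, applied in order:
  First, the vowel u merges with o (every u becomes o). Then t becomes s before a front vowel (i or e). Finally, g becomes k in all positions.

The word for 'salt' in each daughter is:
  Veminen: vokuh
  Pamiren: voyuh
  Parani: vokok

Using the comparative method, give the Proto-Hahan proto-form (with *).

*voguk

Position 5: Veminen has h, Pamiren has h, Parani has k. Taking the neighbouring segments as reconstructed: Veminen h could go back to *k or *h; Pamiren h could go back to *k or *h; Parani k could go back to *k or *g — the one source consistent with every daughter is *k.
Position 4: Veminen has u, Pamiren has u, Parani has o. Veminen preserves u here (none of its changes turn any other segment into u), so the proto-segment is *u.
Verify the candidate proto-form against each daughter:
Veminen: start from *voguk.
  rule 1 (unconditioned shift): voguk → voguh
  rule 2 (unconditioned shift): voguh → vokuh
  rule 3: no change — vokuh
  ⇒ Veminen vokuh
Pamiren: start from *voguk.
  rule 1 (unconditioned shift): voguk → voyuk
  rule 2 (unconditioned shift): voyuk → voyuh
  rule 3: no change — voyuh
  ⇒ Pamiren voyuh
Parani: start from *voguk.
  rule 1 (vowel merger): voguk → vogok
  rule 2: no change — vogok
  rule 3 (unconditioned shift): vogok → vokok
  ⇒ Parani vokok
No other proto-form is consistent with every reflex, so the reconstruction is *voguk.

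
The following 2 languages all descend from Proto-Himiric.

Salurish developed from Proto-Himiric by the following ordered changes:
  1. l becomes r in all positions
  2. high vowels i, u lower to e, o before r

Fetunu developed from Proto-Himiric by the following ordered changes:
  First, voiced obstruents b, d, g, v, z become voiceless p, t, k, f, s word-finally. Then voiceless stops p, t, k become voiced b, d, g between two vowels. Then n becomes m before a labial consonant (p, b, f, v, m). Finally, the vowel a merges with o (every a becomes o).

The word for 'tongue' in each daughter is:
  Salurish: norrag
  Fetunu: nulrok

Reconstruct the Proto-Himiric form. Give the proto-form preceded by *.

*nulrag

Position 5: Salurish has a, Fetunu has o. Salurish preserves a here (none of its changes turn any other segment into a), so the proto-segment is *a.
Position 6: Salurish has g, Fetunu has k. Salurish preserves g here (none of its changes turn any other segment into g), so the proto-segment is *g.
Position 3: Salurish has r, Fetunu has l. Fetunu preserves l here (none of its changes turn any other segment into l), so the proto-segment is *l.
Verify the candidate proto-form against each daughter:
Salurish: *nulrag
  nulrag → nurrag   [unconditioned shift]
  nurrag → norrag   [pre-rhotic lowering]
  giving Salurish norrag.
Fetunu: *nulrag
  nulrag → nulrak   [final devoicing]
  nulrak (rule 2 does not apply)
  nulrak (rule 3 does not apply)
  nulrak → nulrok   [vowel merger]
  giving Fetunu nulrok.
*nulrag is the unique common source.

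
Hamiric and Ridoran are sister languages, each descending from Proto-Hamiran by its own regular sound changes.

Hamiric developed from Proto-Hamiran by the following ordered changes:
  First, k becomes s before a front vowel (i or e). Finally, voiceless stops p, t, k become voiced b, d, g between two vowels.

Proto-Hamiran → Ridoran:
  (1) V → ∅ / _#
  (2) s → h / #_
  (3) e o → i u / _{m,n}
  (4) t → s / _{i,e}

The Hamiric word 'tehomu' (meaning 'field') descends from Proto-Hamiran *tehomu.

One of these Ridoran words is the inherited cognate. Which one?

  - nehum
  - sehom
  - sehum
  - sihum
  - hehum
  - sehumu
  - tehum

sehum

Ridoran: *tehomu > tehom > tehum > sehum  (by apocope, pre-nasal raising, palatalisation)
Only 'sehum' matches the regular Ridoran development of *tehomu.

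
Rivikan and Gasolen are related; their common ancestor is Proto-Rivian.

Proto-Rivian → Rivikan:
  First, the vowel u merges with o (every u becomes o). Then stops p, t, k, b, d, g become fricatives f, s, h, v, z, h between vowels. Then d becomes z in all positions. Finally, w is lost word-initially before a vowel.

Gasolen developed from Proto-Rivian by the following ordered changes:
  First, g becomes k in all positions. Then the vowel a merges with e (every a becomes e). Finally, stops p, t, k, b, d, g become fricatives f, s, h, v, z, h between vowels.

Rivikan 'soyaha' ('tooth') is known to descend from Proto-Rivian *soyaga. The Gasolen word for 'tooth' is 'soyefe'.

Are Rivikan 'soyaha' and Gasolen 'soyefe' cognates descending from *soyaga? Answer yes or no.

no

Derive the expected Gasolen reflex of *soyaga:
Gasolen: *soyaga > soyaka > soyeke > soyehe  (by unconditioned shift, vowel merger, intervocalic lenition)
The regular Gasolen reflex would be 'soyehe', but the attested form is 'soyefe'. The correspondence is irregular, so they are not cognates (the Gasolen form has a different source).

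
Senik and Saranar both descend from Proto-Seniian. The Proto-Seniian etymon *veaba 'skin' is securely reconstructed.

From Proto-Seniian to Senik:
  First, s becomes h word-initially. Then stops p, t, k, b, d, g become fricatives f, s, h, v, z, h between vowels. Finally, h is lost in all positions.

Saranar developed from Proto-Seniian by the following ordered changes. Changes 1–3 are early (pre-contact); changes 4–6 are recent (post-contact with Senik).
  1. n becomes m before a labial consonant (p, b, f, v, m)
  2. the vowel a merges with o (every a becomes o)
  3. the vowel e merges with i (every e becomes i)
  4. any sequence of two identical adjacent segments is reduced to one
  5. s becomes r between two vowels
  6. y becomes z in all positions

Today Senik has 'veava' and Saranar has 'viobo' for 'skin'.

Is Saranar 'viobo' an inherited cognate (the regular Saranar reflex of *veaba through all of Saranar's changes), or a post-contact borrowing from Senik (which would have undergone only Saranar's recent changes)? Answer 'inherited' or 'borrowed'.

inherited

If inherited, *veaba would pass through all of Saranar's changes:
Saranar: *veaba
  veaba (rule 1 does not apply)
  veaba → veobo   [vowel merger]
  veobo → viobo   [vowel merger]
  viobo (rule 4 does not apply)
  viobo (rule 5 does not apply)
  viobo (rule 6 does not apply)
  giving Saranar viobo.
If borrowed from Senik 'veava' after the early changes, it would undergo only the recent ones:
  rule 4 (degemination): no change (veava)
  rule 5 (rhotacism): no change (veava)
  rule 6 (unconditioned shift): no change (veava)
  ⇒ as a loan: veava
Saranar 'viobo' matches the inherited outcome exactly, so it is an inherited cognate, not a loan.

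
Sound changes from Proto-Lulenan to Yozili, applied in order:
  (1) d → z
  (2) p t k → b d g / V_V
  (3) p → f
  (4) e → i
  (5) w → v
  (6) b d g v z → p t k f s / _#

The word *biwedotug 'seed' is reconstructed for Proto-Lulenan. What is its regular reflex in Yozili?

Yozili: start from *biwedotug.
  rule 1 (unconditioned shift): biwedotug → biwezotug
  rule 2 (intervocalic voicing): biwezotug → biwezodug
  rule 3: no change — biwezodug
  rule 4 (vowel merger): biwezodug → biwizodug
  rule 5 (unconditioned shift): biwizodug → bivizodug
  rule 6 (final devoicing): bivizodug → bivizoduk
  ⇒ Yozili bivizoduk

bivizoduk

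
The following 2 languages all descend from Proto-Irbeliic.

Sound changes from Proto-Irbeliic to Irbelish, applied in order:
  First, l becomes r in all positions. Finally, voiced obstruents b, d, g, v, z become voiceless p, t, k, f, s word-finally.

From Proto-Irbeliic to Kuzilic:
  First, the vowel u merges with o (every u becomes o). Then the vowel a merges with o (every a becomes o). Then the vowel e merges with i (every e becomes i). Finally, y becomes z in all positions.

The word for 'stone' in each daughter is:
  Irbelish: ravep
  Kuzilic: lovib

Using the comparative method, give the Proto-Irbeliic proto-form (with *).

Position 4: Irbelish has e, Kuzilic has i. Irbelish preserves e here (none of its changes turn any other segment into e), so the proto-segment is *e.
Position 2: Irbelish has a, Kuzilic has o. Irbelish preserves a here (none of its changes turn any other segment into a), so the proto-segment is *a.
Position 1: Irbelish has r, Kuzilic has l. Kuzilic preserves l here (none of its changes turn any other segment into l), so the proto-segment is *l.
Verify the candidate proto-form against each daughter:
Irbelish: *laveb
  laveb → raveb   [unconditioned shift]
  raveb → ravep   [final devoicing]
  giving Irbelish ravep.
Kuzilic: *laveb > loveb > lovib  (by vowel merger, vowel merger)
*laveb is the unique common source.

*laveb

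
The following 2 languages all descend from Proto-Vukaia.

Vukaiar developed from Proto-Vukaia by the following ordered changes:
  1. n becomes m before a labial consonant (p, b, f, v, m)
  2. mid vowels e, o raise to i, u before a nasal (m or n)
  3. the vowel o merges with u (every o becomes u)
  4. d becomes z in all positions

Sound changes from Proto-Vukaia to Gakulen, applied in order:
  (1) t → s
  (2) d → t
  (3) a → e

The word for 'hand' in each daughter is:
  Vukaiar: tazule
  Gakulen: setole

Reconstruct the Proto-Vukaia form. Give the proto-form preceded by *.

Position 4: Vukaiar has u, Gakulen has o. Gakulen preserves o here (none of its changes turn any other segment into o), so the proto-segment is *o.
Position 1: Vukaiar has t, Gakulen has s. Vukaiar preserves t here (none of its changes turn any other segment into t), so the proto-segment is *t.
Position 2: Vukaiar has a, Gakulen has e. Vukaiar preserves a here (none of its changes turn any other segment into a), so the proto-segment is *a.
Continuing position by position gives *tadole; check it forward:
Vukaiar: *tadole
  tadole (rule 1 does not apply)
  tadole (rule 2 does not apply)
  tadole → tadule   [vowel merger]
  tadule → tazule   [unconditioned shift]
  giving Vukaiar tazule.
Gakulen: start from *tadole.
  rule 1 (unconditioned shift): tadole → sadole
  rule 2 (unconditioned shift): sadole → satole
  rule 3 (vowel merger): satole → setole
  ⇒ Gakulen setole
No other proto-form is consistent with every reflex, so the reconstruction is *tadole.

*tadole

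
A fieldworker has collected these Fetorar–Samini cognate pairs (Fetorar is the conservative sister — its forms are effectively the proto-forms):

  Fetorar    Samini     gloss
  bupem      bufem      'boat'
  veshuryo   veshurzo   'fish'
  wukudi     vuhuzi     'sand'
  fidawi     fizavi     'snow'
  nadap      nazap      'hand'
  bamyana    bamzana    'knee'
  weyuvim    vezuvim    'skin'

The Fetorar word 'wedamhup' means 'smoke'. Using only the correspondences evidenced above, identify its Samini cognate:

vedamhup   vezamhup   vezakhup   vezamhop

weyuvim ~ vezuvim — Fetorar w corresponds to Samini v word-initially before a front vowel.
fidawi ~ fizavi, nadap ~ nazap — Fetorar d corresponds to Samini z between vowels (before a back vowel).
Applying these to Fetorar 'wedamhup':
  wedamhup → vedamhup   (w→v word-initially before a front vowel)
  vedamhup → vezamhup   (d→z between vowels (before a back vowel))
So the Samini cognate is 'vezamhup'.

vezamhup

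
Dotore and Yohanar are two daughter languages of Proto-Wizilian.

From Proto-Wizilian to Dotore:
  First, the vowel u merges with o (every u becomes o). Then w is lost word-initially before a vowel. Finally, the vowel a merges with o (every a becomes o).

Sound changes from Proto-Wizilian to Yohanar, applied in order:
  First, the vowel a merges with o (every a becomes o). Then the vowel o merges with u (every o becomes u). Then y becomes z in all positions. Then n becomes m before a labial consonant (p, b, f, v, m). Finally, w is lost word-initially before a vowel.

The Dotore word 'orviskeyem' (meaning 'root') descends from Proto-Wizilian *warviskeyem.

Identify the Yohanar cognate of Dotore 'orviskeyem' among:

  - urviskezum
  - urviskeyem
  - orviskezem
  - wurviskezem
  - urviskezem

Yohanar: *warviskeyem
  warviskeyem → worviskeyem   [vowel merger]
  worviskeyem → wurviskeyem   [vowel merger]
  wurviskeyem → wurviskezem   [unconditioned shift]
  wurviskezem (rule 4 does not apply)
  wurviskezem → urviskezem   [glide loss]
  giving Yohanar urviskezem.
Only 'urviskezem' matches the regular Yohanar development of *warviskeyem.

urviskezem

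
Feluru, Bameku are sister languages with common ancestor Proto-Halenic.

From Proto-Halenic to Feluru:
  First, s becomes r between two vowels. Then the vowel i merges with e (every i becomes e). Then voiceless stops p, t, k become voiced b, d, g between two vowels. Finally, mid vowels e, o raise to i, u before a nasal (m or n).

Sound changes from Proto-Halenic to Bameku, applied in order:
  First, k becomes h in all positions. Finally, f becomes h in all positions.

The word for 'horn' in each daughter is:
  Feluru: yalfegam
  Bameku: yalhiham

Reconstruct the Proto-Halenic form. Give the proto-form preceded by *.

*yalfikam

Position 5: Feluru has e, Bameku has i. Bameku preserves i here (none of its changes turn any other segment into i), so the proto-segment is *i.
Position 4: Feluru has f, Bameku has h. Feluru preserves f here (none of its changes turn any other segment into f), so the proto-segment is *f.
Continuing position by position gives *yalfikam; check it forward:
Feluru: start from *yalfikam.
  rule 1: no change — yalfikam
  rule 2 (vowel merger): yalfikam → yalfekam
  rule 3 (intervocalic voicing): yalfekam → yalfegam
  rule 4: no change — yalfegam
  ⇒ Feluru yalfegam
Bameku: *yalfikam
  yalfikam → yalfiham   [unconditioned shift]
  yalfiham → yalhiham   [unconditioned shift]
  giving Bameku yalhiham.
*yalfikam is the unique common source.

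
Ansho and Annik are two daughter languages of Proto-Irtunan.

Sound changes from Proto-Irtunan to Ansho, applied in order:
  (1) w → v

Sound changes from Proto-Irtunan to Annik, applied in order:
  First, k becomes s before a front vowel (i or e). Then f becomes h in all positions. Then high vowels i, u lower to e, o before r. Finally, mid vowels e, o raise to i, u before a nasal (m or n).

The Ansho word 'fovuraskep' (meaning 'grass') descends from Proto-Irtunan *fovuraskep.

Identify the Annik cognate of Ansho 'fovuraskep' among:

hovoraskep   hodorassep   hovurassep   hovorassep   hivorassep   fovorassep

Annik: *fovuraskep
  fovuraskep → fovurassep   [palatalisation]
  fovurassep → hovurassep   [unconditioned shift]
  hovurassep → hovorassep   [pre-rhotic lowering]
  hovorassep (rule 4 does not apply)
  giving Annik hovorassep.
Among the options, 'hovorassep' alone shows every Annik change applied in order.

hovorassep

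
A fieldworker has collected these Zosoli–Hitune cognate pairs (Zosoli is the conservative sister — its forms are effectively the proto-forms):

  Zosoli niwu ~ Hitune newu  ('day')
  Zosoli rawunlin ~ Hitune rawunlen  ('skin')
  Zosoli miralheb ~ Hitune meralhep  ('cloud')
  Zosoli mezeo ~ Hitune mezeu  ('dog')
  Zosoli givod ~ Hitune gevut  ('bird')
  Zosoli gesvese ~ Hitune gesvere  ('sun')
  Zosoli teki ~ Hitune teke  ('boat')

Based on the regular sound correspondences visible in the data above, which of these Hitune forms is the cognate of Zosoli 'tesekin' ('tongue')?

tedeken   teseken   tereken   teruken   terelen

gesvese ~ gesvere — Zosoli s corresponds to Hitune r between vowels (before a front vowel).
rawunlin ~ rawunlen — Zosoli i corresponds to Hitune e after a consonant, before a nasal.
Applying these to Zosoli 'tesekin':
  tesekin → terekin   (s→r between vowels (before a front vowel))
  terekin → tereken   (i→e after a consonant, before a nasal)
So the Hitune cognate is 'tereken'.

tereken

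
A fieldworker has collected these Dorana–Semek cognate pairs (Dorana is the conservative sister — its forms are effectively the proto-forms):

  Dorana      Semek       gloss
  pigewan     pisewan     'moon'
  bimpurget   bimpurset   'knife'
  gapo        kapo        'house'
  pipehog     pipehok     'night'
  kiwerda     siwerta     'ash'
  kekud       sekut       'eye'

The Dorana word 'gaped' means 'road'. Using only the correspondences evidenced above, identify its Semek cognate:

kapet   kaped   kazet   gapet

gapo ~ kapo — Dorana g corresponds to Semek k word-initially before a back vowel.
kekud ~ sekut — Dorana d corresponds to Semek t word-finally.
Applying these to Dorana 'gaped':
  gaped → kaped   (g→k word-initially before a back vowel)
  kaped → kapet   (d→t word-finally)
So the Semek cognate is 'kapet'.

kapet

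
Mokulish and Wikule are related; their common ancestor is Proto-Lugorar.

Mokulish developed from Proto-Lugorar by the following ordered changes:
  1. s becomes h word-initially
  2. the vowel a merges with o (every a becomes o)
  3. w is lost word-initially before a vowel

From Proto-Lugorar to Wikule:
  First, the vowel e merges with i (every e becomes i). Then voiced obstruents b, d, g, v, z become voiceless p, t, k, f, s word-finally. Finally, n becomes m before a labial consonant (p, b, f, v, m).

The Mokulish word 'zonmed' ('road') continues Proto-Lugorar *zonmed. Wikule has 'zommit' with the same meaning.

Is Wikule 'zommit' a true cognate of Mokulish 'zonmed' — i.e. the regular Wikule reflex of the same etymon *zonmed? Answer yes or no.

yes

Derive the expected Wikule reflex of *zonmed:
Wikule: *zonmed
  zonmed → zonmid   [vowel merger]
  zonmid → zonmit   [final devoicing]
  zonmit → zommit   [nasal place assimilation]
  giving Wikule zommit.
Wikule 'zommit' matches the regular reflex exactly, so the pair is cognate.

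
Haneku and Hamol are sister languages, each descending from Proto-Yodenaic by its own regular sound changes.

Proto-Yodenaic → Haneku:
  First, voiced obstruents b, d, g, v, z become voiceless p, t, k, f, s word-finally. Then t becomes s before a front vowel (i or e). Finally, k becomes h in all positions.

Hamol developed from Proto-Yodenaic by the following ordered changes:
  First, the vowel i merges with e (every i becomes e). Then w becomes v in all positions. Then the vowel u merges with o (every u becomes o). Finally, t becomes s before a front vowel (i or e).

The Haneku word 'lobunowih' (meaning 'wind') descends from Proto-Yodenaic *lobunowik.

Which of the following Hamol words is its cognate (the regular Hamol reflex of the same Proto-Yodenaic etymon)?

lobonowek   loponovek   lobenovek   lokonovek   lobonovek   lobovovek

lobonovek

Hamol: *lobunowik > lobunowek > lobunovek > lobonovek  (by vowel merger, unconditioned shift, vowel merger)
The other candidates each miss or misapply at least one Hamol change.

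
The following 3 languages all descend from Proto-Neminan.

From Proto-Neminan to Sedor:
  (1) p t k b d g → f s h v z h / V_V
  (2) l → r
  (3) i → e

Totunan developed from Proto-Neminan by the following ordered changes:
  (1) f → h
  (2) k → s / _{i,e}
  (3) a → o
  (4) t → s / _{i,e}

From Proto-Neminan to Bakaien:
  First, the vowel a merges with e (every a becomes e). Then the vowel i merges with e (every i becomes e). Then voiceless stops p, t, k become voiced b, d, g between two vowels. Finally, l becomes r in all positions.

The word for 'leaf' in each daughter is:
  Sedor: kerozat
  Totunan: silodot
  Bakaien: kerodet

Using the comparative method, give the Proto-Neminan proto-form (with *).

*kilodat

Position 1: Sedor has k, Totunan has s, Bakaien has k. Sedor preserves k here (none of its changes turn any other segment into k), so the proto-segment is *k.
Position 5: Sedor has z, Totunan has d, Bakaien has d. Totunan preserves d here (none of its changes turn any other segment into d), so the proto-segment is *d.
Position 3: Sedor has r, Totunan has l, Bakaien has r. Totunan preserves l here (none of its changes turn any other segment into l), so the proto-segment is *l.
Verify the candidate proto-form against each daughter:
Sedor: *kilodat
  kilodat → kilozat   [intervocalic lenition]
  kilozat → kirozat   [unconditioned shift]
  kirozat → kerozat   [vowel merger]
  giving Sedor kerozat.
Totunan: *kilodat
  kilodat (rule 1 does not apply)
  kilodat → silodat   [palatalisation]
  silodat → silodot   [vowel merger]
  silodot (rule 4 does not apply)
  giving Totunan silodot.
Bakaien: *kilodat
  kilodat → kilodet   [vowel merger]
  kilodet → kelodet   [vowel merger]
  kelodet (rule 3 does not apply)
  kelodet → kerodet   [unconditioned shift]
  giving Bakaien kerodet.
Only *kilodat yields all of Sedor kerozat, Totunan silodot, Bakaien kerodet.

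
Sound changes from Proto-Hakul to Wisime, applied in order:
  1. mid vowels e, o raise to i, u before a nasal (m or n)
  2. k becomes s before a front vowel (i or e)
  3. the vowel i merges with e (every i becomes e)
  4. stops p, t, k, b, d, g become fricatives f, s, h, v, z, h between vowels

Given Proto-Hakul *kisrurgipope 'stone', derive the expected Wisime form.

sesrurgefofe

Wisime: *kisrurgipope > sisrurgipope > sesrurgepope > sesrurgefofe  (by palatalisation, vowel merger, intervocalic lenition)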